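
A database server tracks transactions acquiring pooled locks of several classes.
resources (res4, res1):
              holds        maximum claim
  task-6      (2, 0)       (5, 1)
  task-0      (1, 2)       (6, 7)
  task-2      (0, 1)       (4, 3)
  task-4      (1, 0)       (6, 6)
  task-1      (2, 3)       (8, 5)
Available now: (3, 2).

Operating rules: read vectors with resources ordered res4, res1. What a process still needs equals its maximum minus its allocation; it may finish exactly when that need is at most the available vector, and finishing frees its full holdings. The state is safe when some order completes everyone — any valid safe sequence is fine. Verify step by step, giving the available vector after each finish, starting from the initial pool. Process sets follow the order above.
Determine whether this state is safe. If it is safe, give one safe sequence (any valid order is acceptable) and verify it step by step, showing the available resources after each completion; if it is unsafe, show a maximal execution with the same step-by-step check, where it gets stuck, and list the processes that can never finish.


The state is UNSAFE.
Key observation: after task-6, task-2 the pool peaks at (5, 3), and each blocked process is short somewhere: task-0 on res1; task-4 on res1; task-1 on res4.
A maximal execution: task-6, task-2 — then nothing else fits. Walking it through:
  pool = (3, 2)
  run task-6 (needs (3, 1), free (3, 2)); after release of (2, 0) the pool is (5, 2)
  run task-2 (needs (4, 2), free (5, 2)); after release of (0, 1) the pool is (5, 3)
  task-0 still needs (5, 5) but only (5, 3) is free — short on res1
  task-4 still needs (5, 6) but only (5, 3) is free — short on res1
  task-1 still needs (6, 2) but only (5, 3) is free — short on res4
Processes that can never finish: task-0, task-4 and task-1.


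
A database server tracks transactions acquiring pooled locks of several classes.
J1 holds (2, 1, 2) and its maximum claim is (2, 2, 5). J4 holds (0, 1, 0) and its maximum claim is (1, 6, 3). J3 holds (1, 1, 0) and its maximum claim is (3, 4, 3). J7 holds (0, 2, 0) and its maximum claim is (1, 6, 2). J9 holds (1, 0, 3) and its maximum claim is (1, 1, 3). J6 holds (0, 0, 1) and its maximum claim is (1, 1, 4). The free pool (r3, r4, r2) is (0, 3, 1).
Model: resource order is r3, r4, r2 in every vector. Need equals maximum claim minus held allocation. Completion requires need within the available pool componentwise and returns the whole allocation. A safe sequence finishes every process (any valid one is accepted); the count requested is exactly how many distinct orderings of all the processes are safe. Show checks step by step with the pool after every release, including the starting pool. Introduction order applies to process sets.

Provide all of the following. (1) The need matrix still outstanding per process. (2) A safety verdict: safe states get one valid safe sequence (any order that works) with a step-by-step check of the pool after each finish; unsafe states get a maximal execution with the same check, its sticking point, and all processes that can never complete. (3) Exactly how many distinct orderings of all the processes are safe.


(1) Need matrix, components ordered r3, r4, r2:
  J1: (0, 1, 3)
  J4: (1, 5, 3)
  J3: (2, 3, 3)
  J7: (1, 4, 2)
  J9: (0, 1, 0)
  J6: (1, 1, 3)
(2) SAFE, for example via the order J9, J1, J6, J3, J4, J7.
Key observation: J4 marks the first exact bind of the order: its need (1, 5, 3) fits the free (4, 5, 7) with zero slack on a requested resource.
Check, step by step:
  pool = (0, 3, 1)
  J9: need (0, 1, 0) fits (0, 3, 1); releases (1, 0, 3), pool now (1, 3, 4)
  J1: need (0, 1, 3) fits (1, 3, 4); releases (2, 1, 2), pool now (3, 4, 6)
  J6: need (1, 1, 3) fits (3, 4, 6); releases (0, 0, 1), pool now (3, 4, 7)
  J3: need (2, 3, 3) fits (3, 4, 7); releases (1, 1, 0), pool now (4, 5, 7)
  J4: need (1, 5, 3) fits (4, 5, 7); releases (0, 1, 0), pool now (4, 6, 7)
  J7: need (1, 4, 2) fits (4, 6, 7); releases (0, 2, 0), pool now (4, 8, 7)
(3) Exactly 20 of the possible complete orderings are safe sequences.


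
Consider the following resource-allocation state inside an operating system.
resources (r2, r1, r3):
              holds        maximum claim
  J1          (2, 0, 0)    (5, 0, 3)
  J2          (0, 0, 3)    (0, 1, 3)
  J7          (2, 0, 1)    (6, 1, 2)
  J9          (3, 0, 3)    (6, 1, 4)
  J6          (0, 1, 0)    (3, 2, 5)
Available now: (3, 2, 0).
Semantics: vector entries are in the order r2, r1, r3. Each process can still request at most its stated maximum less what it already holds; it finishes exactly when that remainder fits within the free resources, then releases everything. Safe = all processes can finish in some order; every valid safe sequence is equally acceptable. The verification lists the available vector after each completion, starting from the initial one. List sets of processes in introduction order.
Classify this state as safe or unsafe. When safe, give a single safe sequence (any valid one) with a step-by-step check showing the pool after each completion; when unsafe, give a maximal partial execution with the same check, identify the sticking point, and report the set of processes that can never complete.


SAFE, for example via the order J2, J9, J6, J1, J7.
Key observation: J9 marks the first exact bind of the order: its need (3, 1, 1) fits the free (3, 2, 3) with zero slack on a requested resource.
Walking it through:
  pool = (3, 2, 0)
  run J2 (needs (0, 1, 0), free (3, 2, 0)); after release of (0, 0, 3) the pool is (3, 2, 3)
  run J9 (needs (3, 1, 1), free (3, 2, 3)); after release of (3, 0, 3) the pool is (6, 2, 6)
  run J6 (needs (3, 1, 5), free (6, 2, 6)); after release of (0, 1, 0) the pool is (6, 3, 6)
  run J1 (needs (3, 0, 3), free (6, 3, 6)); after release of (2, 0, 0) the pool is (8, 3, 6)
  run J7 (needs (4, 1, 1), free (8, 3, 6)); after release of (2, 0, 1) the pool is (10, 3, 7)


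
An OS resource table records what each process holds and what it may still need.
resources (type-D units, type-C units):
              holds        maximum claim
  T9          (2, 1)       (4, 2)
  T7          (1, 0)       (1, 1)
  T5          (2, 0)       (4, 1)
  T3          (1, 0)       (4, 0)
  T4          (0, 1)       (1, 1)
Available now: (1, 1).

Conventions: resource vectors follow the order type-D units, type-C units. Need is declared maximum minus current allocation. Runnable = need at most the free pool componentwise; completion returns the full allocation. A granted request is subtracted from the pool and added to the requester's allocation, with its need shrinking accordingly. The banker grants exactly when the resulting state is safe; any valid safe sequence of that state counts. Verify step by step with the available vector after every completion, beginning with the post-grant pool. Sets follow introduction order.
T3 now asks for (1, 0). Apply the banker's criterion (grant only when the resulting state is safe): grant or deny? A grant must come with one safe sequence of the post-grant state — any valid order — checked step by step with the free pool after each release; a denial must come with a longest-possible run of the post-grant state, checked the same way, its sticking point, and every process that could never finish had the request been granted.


DENY. Granting would leave the state unsafe.
Key observation: after T7, T4 complete, (1, 2) is the best the pool ever gets, yet each leftover process wants more type-D units.
On the post-grant state, T7, T4 is a maximal run — nothing extends it. Check, step by step:
  pool = (0, 1)
  run T7 (needs (0, 1), free (0, 1)); after release of (1, 0) the pool is (1, 1)
  run T4 (needs (1, 0), free (1, 1)); after release of (0, 1) the pool is (1, 2)
  T9 still needs (2, 1) but only (1, 2) is free — short on type-D units
  T5 still needs (2, 1) but only (1, 2) is free — short on type-D units
  T3 still needs (2, 0) but only (1, 2) is free — short on type-D units
Processes that could never finish after the grant: T9, T5 and T3.


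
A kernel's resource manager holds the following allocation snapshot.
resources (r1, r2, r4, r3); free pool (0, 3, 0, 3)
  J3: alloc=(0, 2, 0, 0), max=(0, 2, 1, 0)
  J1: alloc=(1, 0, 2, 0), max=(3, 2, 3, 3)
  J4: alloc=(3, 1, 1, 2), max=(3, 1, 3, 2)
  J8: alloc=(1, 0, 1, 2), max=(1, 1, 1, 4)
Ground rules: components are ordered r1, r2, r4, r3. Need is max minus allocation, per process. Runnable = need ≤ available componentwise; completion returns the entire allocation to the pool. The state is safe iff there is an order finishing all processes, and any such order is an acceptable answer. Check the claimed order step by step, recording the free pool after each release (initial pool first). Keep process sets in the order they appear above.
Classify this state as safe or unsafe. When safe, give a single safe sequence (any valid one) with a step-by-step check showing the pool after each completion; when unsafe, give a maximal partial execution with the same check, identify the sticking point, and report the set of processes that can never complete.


UNSAFE.
Key observation: after J8, J3 the pool peaks at (1, 5, 1, 5), and each blocked process is short somewhere: J1 on r1; J4 on r4.
A maximal execution: J8, J3 — then nothing else fits. Walking it through:
  pool = (0, 3, 0, 3)
  J8: need (0, 1, 0, 2) fits (0, 3, 0, 3); releases (1, 0, 1, 2), pool now (1, 3, 1, 5)
  J3: need (0, 0, 1, 0) fits (1, 3, 1, 5); releases (0, 2, 0, 0), pool now (1, 5, 1, 5)
  J1 cannot run: need (2, 2, 1, 3) vs free (1, 5, 1, 5) (insufficient r1)
  J4 cannot run: need (0, 0, 2, 0) vs free (1, 5, 1, 5) (insufficient r4)
Permanently blocked: J1 and J4.


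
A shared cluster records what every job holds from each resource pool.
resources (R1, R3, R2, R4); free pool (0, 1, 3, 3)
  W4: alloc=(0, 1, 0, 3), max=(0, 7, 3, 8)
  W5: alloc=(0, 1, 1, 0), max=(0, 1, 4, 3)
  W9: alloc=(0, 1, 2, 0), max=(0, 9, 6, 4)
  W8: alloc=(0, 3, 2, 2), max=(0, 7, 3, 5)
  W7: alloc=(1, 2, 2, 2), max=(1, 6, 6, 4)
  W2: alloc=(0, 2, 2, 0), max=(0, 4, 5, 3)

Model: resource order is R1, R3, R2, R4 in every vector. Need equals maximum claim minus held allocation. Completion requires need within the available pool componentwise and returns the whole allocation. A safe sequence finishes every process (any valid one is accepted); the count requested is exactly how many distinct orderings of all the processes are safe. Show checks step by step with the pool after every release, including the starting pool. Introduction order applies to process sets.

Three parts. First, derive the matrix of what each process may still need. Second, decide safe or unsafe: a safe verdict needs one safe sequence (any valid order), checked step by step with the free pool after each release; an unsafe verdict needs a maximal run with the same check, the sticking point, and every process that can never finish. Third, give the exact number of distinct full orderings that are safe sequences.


(1) Need matrix, components ordered R1, R3, R2, R4:
  W4: (0, 6, 3, 5)
  W5: (0, 0, 3, 3)
  W9: (0, 8, 4, 4)
  W8: (0, 4, 1, 3)
  W7: (0, 4, 4, 2)
  W2: (0, 2, 3, 3)
(2) SAFE, for example via the order W5, W2, W8, W4, W9, W7.
Key observation: the first exact fit in this order is W5 — it needs (0, 0, 3, 3) with (0, 1, 3, 3) free, meeting a requested resource to the last unit.
Check, step by step:
  pool = (0, 1, 3, 3)
  W5: need (0, 0, 3, 3) fits (0, 1, 3, 3); releases (0, 1, 1, 0), pool now (0, 2, 4, 3)
  W2: need (0, 2, 3, 3) fits (0, 2, 4, 3); releases (0, 2, 2, 0), pool now (0, 4, 6, 3)
  W8: need (0, 4, 1, 3) fits (0, 4, 6, 3); releases (0, 3, 2, 2), pool now (0, 7, 8, 5)
  W4: need (0, 6, 3, 5) fits (0, 7, 8, 5); releases (0, 1, 0, 3), pool now (0, 8, 8, 8)
  W9: need (0, 8, 4, 4) fits (0, 8, 8, 8); releases (0, 1, 2, 0), pool now (0, 9, 10, 8)
  W7: need (0, 4, 4, 2) fits (0, 9, 10, 8); releases (1, 2, 2, 2), pool now (1, 11, 12, 10)
(3) Exactly 7 of the possible complete orderings are safe sequences.


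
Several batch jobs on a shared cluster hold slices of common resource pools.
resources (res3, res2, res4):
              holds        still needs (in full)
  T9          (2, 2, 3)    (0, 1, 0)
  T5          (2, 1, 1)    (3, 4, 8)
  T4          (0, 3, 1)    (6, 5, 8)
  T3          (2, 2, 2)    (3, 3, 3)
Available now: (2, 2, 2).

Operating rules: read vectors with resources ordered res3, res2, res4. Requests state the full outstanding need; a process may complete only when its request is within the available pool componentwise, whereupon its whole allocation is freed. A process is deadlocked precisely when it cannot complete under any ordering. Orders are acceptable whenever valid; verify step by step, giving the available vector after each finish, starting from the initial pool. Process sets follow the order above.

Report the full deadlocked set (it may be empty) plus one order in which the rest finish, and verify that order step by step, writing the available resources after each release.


Deadlocked set: T5 and T4.
Key observation: T9, T3 can finish, but then (6, 6, 7) is all there is, and the blocked group's res4 demands exceed it.
One completion order for the rest: T9, T3. Walking it through:
  pool = (2, 2, 2)
  run T9 (needs (0, 1, 0), free (2, 2, 2)); after release of (2, 2, 3) the pool is (4, 4, 5)
  run T3 (needs (3, 3, 3), free (4, 4, 5)); after release of (2, 2, 2) the pool is (6, 6, 7)
The blocked processes can never fit:
  T5 still needs (3, 4, 8) but only (6, 6, 7) is free — short on res4
  T4 still needs (6, 5, 8) but only (6, 6, 7) is free — short on res4


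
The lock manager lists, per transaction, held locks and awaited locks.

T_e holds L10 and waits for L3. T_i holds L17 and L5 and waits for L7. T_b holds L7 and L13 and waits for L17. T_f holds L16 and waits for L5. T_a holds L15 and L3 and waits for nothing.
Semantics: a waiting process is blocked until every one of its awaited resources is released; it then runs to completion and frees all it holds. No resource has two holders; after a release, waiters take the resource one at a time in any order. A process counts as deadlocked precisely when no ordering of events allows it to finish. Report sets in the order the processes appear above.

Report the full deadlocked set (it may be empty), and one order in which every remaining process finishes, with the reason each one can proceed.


The deadlocked set is T_i, T_b and T_f.
Key observation: the knot is the closed ring of waits T_i -> T_b -> T_i; T_f waits into the deadlock from upstream.
One completion order for the rest: T_a, T_e.
Verifying each step:
  run T_a (it waits on nothing); releases L15 and L3
  run T_e (all its waits — L3 — are resolved); releases L10


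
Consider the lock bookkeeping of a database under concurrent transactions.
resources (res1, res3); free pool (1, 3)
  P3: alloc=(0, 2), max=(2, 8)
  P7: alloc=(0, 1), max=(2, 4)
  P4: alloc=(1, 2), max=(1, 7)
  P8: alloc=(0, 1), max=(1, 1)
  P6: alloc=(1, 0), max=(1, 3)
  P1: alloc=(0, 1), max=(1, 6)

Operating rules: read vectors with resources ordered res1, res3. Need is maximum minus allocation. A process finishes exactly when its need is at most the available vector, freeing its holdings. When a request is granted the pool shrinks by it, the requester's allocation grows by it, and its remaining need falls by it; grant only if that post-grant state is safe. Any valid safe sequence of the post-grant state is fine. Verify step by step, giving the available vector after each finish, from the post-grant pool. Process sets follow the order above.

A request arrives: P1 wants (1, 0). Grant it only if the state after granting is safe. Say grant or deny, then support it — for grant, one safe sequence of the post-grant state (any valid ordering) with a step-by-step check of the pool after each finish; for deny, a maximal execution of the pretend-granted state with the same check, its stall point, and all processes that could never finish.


DENY. Granting would leave the state unsafe.
Key observation: after P6, P8 the pool peaks at (1, 4), and each blocked process is short somewhere: P3 on res1, res3; P7 on res1; P4 on res3; P1 on res3.
On the post-grant state, P6, P8 is a maximal run — nothing extends it. Check, step by step:
  pool = (0, 3)
  P6: need (0, 3) fits (0, 3); releases (1, 0), pool now (1, 3)
  P8: need (1, 0) fits (1, 3); releases (0, 1), pool now (1, 4)
  blocked: P3 wants (2, 6), pool (1, 4) — not enough res1 and res3
  blocked: P7 wants (2, 3), pool (1, 4) — not enough res1
  blocked: P4 wants (0, 5), pool (1, 4) — not enough res3
  blocked: P1 wants (0, 5), pool (1, 4) — not enough res3
Had the request been granted, P3, P7, P4 and P1 could never finish.


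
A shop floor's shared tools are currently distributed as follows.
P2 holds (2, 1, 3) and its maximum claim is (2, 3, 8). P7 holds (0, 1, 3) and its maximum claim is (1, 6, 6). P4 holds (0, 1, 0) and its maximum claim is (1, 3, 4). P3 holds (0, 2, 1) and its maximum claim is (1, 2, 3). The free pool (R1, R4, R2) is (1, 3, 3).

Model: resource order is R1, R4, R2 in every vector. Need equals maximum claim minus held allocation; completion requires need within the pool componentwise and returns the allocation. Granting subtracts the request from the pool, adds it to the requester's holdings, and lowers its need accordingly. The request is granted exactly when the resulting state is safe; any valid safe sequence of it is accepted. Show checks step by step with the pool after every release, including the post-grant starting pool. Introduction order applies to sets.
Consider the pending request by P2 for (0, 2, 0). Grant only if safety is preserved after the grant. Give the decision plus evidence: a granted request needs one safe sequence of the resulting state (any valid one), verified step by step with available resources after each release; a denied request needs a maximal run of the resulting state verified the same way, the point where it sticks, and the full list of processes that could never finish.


DENY — the pretend-granted state is unsafe.
Key observation: after P3, P4 the pool peaks at (1, 4, 4), and each blocked process is short somewhere: P2 on R2; P7 on R4.
Pretend the grant happened; the run P3, P4 goes as far as possible. Check, step by step:
  pool = (1, 1, 3)
  P3: need (1, 0, 2) fits (1, 1, 3); releases (0, 2, 1), pool now (1, 3, 4)
  P4: need (1, 2, 4) fits (1, 3, 4); releases (0, 1, 0), pool now (1, 4, 4)
  P2 still needs (0, 0, 5) but only (1, 4, 4) is free — short on R2
  P7 still needs (1, 5, 3) but only (1, 4, 4) is free — short on R4
Processes that could never finish after the grant: P2 and P7.


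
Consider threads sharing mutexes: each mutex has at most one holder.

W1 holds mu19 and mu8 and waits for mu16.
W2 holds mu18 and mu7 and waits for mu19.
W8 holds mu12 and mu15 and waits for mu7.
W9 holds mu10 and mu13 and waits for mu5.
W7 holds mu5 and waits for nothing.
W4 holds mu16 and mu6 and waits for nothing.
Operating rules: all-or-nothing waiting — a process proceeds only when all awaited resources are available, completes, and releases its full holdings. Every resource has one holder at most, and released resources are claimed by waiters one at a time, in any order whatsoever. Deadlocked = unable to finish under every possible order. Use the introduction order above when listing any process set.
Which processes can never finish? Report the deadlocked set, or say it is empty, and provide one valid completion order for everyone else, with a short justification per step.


Nothing here is deadlocked.
Key observation: the wait relation is loop-free; peeling off processes with no waits unwinds the whole state.
One completion order for the rest: W4, W1, W2, W7, W9, W8.
Verifying each step:
  W4 waits on nothing -> runs at once and releases mu16 and mu6
  W1 waits on mu16 — all released -> runs and releases mu19 and mu8
  W2 waits on mu19 — all released -> runs and releases mu18 and mu7
  W7 waits on nothing -> runs at once and releases mu5
  W9 waits on mu5 — all released -> runs and releases mu10 and mu13
  W8 waits on mu7 — all released -> runs and releases mu12 and mu15


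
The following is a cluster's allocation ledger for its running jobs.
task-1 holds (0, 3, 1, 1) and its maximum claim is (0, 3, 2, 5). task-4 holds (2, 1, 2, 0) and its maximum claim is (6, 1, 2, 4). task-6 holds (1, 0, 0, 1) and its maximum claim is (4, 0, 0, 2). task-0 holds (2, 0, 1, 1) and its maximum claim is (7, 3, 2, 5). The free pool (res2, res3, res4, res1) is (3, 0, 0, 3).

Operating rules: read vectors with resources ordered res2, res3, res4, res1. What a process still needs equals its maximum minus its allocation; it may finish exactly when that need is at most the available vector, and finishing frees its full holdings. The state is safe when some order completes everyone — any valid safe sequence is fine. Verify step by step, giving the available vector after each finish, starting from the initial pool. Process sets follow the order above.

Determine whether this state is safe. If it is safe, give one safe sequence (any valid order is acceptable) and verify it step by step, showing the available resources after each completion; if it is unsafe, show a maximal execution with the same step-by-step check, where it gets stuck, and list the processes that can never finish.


SAFE, for example via the order task-6, task-4, task-1, task-0.
Key observation: reading the order forward, task-6 is the first process whose need (3, 0, 0, 1) meets the free pool (3, 0, 0, 3) exactly on a resource it requests.
Verifying each step:
  pool = (3, 0, 0, 3)
  task-6 needs (3, 0, 0, 1) <= (3, 0, 0, 3) -> finishes; pool += (1, 0, 0, 1) = (4, 0, 0, 4)
  task-4 needs (4, 0, 0, 4) <= (4, 0, 0, 4) -> finishes; pool += (2, 1, 2, 0) = (6, 1, 2, 4)
  task-1 needs (0, 0, 1, 4) <= (6, 1, 2, 4) -> finishes; pool += (0, 3, 1, 1) = (6, 4, 3, 5)
  task-0 needs (5, 3, 1, 4) <= (6, 4, 3, 5) -> finishes; pool += (2, 0, 1, 1) = (8, 4, 4, 6)


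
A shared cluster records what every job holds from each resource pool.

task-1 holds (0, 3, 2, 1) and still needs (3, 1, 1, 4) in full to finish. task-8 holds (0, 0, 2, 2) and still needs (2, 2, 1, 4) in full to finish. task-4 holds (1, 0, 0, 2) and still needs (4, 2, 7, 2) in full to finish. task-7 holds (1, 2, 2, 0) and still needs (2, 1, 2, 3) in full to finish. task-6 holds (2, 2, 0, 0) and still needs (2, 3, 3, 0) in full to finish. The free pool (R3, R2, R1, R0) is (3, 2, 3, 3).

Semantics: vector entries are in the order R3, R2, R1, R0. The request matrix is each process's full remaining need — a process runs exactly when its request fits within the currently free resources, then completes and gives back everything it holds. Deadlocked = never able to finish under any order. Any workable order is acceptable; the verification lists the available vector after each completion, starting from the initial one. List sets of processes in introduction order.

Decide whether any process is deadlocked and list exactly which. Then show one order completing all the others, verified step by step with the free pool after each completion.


Deadlocked: task-1, task-8 and task-4.
Key observation: after task-7, task-6 the pool peaks at (6, 6, 5, 3), and each blocked process is short somewhere: task-1 on R0; task-8 on R0; task-4 on R1.
A valid finishing order for the others: task-7, task-6. Verifying each step:
  pool = (3, 2, 3, 3)
  task-7: need (2, 1, 2, 3) fits (3, 2, 3, 3); releases (1, 2, 2, 0), pool now (4, 4, 5, 3)
  task-6: need (2, 3, 3, 0) fits (4, 4, 5, 3); releases (2, 2, 0, 0), pool now (6, 6, 5, 3)
The stuck group stays short no matter what:
  task-1 still needs (3, 1, 1, 4) but only (6, 6, 5, 3) is free — short on R0
  task-8 still needs (2, 2, 1, 4) but only (6, 6, 5, 3) is free — short on R0
  task-4 still needs (4, 2, 7, 2) but only (6, 6, 5, 3) is free — short on R1


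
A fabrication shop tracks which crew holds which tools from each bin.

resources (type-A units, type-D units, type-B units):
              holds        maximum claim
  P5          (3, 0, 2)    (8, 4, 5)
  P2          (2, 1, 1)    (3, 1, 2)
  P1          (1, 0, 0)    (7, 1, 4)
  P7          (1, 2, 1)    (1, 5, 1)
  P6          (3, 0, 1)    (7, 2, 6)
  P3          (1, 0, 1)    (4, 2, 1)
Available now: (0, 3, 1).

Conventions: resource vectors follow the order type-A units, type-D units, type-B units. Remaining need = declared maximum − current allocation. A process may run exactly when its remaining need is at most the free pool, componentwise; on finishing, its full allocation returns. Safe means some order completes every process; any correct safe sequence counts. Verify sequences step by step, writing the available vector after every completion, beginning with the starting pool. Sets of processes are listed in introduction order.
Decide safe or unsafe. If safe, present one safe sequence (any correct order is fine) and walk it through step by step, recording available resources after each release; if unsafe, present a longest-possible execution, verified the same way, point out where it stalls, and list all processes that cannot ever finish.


The state is UNSAFE.
Key observation: after P7, P2, P3 the pool peaks at (4, 6, 4), and each blocked process is short somewhere: P5 on type-A units; P1 on type-A units; P6 on type-B units.
A maximal execution: P7, P2, P3 — then nothing else fits. Walking it through:
  pool = (0, 3, 1)
  P7: need (0, 3, 0) fits (0, 3, 1); releases (1, 2, 1), pool now (1, 5, 2)
  P2: need (1, 0, 1) fits (1, 5, 2); releases (2, 1, 1), pool now (3, 6, 3)
  P3: need (3, 2, 0) fits (3, 6, 3); releases (1, 0, 1), pool now (4, 6, 4)
  P5 still needs (5, 4, 3) but only (4, 6, 4) is free — short on type-A units
  P1 still needs (6, 1, 4) but only (4, 6, 4) is free — short on type-A units
  P6 still needs (4, 2, 5) but only (4, 6, 4) is free — short on type-B units
Permanently blocked: P5, P1 and P6.


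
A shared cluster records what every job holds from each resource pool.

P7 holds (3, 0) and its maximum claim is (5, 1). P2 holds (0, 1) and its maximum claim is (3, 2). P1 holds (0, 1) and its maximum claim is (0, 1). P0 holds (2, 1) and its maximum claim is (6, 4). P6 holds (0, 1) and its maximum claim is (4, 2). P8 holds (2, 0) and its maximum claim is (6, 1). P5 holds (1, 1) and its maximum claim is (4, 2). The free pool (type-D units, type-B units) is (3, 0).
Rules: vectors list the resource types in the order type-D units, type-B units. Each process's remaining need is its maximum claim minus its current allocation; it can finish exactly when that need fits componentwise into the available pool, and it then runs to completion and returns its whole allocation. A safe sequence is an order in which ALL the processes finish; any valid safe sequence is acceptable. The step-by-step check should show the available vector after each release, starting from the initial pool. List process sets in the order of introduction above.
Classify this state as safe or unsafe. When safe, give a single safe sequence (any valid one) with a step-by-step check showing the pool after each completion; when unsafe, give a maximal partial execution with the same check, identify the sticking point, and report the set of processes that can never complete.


SAFE, for example via the order P1, P5, P8, P6, P7, P0, P2.
Key observation: at P5 the run first touches a limit — (3, 1) against (3, 1), exact on a resource it actually requests.
Verifying each step:
  pool = (3, 0)
  P1 needs (0, 0) <= (3, 0) -> finishes; pool += (0, 1) = (3, 1)
  P5 needs (3, 1) <= (3, 1) -> finishes; pool += (1, 1) = (4, 2)
  P8 needs (4, 1) <= (4, 2) -> finishes; pool += (2, 0) = (6, 2)
  P6 needs (4, 1) <= (6, 2) -> finishes; pool += (0, 1) = (6, 3)
  P7 needs (2, 1) <= (6, 3) -> finishes; pool += (3, 0) = (9, 3)
  P0 needs (4, 3) <= (9, 3) -> finishes; pool += (2, 1) = (11, 4)
  P2 needs (3, 1) <= (11, 4) -> finishes; pool += (0, 1) = (11, 5)


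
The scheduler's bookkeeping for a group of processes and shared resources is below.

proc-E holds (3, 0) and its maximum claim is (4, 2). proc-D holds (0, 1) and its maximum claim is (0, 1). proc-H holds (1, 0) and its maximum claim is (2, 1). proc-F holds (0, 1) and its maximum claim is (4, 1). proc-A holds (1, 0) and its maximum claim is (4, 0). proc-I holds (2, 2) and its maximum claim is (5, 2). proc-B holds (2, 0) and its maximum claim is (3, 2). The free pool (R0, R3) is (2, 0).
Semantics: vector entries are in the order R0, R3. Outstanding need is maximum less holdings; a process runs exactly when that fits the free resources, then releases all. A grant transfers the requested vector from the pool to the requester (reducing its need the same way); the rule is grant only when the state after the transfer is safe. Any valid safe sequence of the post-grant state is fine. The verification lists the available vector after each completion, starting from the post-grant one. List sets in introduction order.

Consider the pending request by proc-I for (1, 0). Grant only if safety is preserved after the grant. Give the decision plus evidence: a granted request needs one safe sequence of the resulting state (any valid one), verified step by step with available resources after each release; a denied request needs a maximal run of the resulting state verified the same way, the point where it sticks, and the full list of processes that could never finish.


GRANT. The post-grant state is safe; one safe sequence: proc-D, proc-H, proc-I, proc-B, proc-E, proc-A, proc-F.
Key observation: post-grant, (1, 0) remains, and an order beginning with proc-D completes everyone.
Step-by-step check of the post-grant state:
  pool = (1, 0)
  run proc-D (needs (0, 0), free (1, 0)); after release of (0, 1) the pool is (1, 1)
  run proc-H (needs (1, 1), free (1, 1)); after release of (1, 0) the pool is (2, 1)
  run proc-I (needs (2, 0), free (2, 1)); after release of (3, 2) the pool is (5, 3)
  run proc-B (needs (1, 2), free (5, 3)); after release of (2, 0) the pool is (7, 3)
  run proc-E (needs (1, 2), free (7, 3)); after release of (3, 0) the pool is (10, 3)
  run proc-A (needs (3, 0), free (10, 3)); after release of (1, 0) the pool is (11, 3)
  run proc-F (needs (4, 0), free (11, 3)); after release of (0, 1) the pool is (11, 4)


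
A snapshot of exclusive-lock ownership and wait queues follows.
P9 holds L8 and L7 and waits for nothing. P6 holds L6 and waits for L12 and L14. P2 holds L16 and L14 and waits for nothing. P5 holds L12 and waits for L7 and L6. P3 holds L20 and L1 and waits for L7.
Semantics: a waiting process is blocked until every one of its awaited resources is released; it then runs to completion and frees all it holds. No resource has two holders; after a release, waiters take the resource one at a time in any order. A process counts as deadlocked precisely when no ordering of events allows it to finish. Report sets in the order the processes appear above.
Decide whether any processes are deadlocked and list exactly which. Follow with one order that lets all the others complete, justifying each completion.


Deadlocked set: P6 and P5.
Key observation: nobody on the ring P6 -> P5 -> P6 can start until another member finishes, which never happens; no other process is dragged down with it.
The rest can finish in the order P2, P9, P3.
Step-by-step check:
  P2 waits on nothing -> runs at once and releases L16 and L14
  P9 waits on nothing -> runs at once and releases L8 and L7
  P3: everything it awaited (L7) is free; runs, freeing L20 and L1


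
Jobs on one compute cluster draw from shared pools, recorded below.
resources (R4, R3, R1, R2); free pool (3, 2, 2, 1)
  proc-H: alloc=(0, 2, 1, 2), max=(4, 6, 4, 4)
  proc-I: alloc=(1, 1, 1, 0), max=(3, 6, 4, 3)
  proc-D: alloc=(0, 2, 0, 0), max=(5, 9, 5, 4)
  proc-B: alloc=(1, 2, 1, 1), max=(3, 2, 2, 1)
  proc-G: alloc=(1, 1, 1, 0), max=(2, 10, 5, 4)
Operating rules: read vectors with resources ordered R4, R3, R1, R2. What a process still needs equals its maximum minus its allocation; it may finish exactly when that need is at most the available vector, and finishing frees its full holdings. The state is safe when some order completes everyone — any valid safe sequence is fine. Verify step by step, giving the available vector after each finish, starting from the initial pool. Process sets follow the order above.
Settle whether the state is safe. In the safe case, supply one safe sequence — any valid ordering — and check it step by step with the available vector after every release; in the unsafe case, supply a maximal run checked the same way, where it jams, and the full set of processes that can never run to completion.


SAFE — a valid safe sequence is proc-B, proc-H, proc-I, proc-D, proc-G.
Key observation: the order's first zero-slack moment is proc-H ((4, 4, 3, 2) needed, (4, 4, 3, 2) free — a requested resource with nothing to spare).
Walking it through:
  pool = (3, 2, 2, 1)
  run proc-B (needs (2, 0, 1, 0), free (3, 2, 2, 1)); after release of (1, 2, 1, 1) the pool is (4, 4, 3, 2)
  run proc-H (needs (4, 4, 3, 2), free (4, 4, 3, 2)); after release of (0, 2, 1, 2) the pool is (4, 6, 4, 4)
  run proc-I (needs (2, 5, 3, 3), free (4, 6, 4, 4)); after release of (1, 1, 1, 0) the pool is (5, 7, 5, 4)
  run proc-D (needs (5, 7, 5, 4), free (5, 7, 5, 4)); after release of (0, 2, 0, 0) the pool is (5, 9, 5, 4)
  run proc-G (needs (1, 9, 4, 4), free (5, 9, 5, 4)); after release of (1, 1, 1, 0) the pool is (6, 10, 6, 4)


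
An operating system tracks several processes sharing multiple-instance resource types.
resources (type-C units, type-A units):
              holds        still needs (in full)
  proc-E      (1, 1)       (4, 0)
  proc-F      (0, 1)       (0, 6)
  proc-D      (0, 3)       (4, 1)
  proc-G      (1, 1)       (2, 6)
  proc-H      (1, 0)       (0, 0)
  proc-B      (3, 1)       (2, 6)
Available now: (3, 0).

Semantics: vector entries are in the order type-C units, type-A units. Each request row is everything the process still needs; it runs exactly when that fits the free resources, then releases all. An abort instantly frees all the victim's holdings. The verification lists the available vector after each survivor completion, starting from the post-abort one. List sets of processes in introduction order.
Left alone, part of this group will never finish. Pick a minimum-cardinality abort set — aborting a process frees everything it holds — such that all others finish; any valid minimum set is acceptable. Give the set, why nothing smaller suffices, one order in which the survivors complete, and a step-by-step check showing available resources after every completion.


Abort proc-F and proc-B.
Key observation: the returned (3, 2) from proc-F and proc-B is what brings proc-G — unrunnable before, under any order — into play at step 3.
No one abort is enough; case by case: proc-E alone leaves proc-F blocked (short on type-A units); proc-F alone leaves proc-G blocked (short on type-A units); proc-D alone leaves proc-F blocked (short on type-A units); proc-G alone leaves proc-F blocked (short on type-A units); proc-H alone leaves proc-F blocked (short on type-A units); proc-B alone leaves proc-F blocked (short on type-A units).
One survivor order: proc-E, proc-D, proc-G, proc-H. Verifying each step (post-abort pool first):
  pool = (6, 2)
  proc-E needs (4, 0) <= (6, 2) -> finishes; pool += (1, 1) = (7, 3)
  proc-D needs (4, 1) <= (7, 3) -> finishes; pool += (0, 3) = (7, 6)
  proc-G needs (2, 6) <= (7, 6) -> finishes; pool += (1, 1) = (8, 7)
  proc-H needs (0, 0) <= (8, 7) -> finishes; pool += (1, 0) = (9, 7)


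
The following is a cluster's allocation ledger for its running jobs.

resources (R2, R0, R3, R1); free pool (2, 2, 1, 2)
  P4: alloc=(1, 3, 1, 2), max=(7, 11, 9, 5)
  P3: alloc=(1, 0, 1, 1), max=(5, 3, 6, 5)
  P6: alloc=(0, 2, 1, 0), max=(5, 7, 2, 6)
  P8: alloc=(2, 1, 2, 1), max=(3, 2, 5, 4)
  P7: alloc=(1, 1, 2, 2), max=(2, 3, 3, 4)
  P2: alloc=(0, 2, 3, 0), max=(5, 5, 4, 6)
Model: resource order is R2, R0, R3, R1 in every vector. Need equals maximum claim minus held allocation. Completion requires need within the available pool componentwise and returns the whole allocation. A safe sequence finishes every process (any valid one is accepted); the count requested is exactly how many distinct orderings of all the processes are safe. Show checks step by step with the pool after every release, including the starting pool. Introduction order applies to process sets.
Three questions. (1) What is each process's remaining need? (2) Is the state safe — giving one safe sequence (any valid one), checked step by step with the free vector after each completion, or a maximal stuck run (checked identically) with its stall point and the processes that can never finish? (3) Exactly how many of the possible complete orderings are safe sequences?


(1) Need matrix, components ordered R2, R0, R3, R1:
  P4: (6, 8, 8, 3)
  P3: (4, 3, 5, 4)
  P6: (5, 5, 1, 6)
  P8: (1, 1, 3, 3)
  P7: (1, 2, 1, 2)
  P2: (5, 3, 1, 6)
(2) SAFE. One safe sequence: P7, P8, P3, P2, P6, P4.
Key observation: at P7 the run first touches a limit — (1, 2, 1, 2) against (2, 2, 1, 2), exact on a resource it actually requests.
Check, step by step:
  pool = (2, 2, 1, 2)
  P7 needs (1, 2, 1, 2) <= (2, 2, 1, 2) -> finishes; pool += (1, 1, 2, 2) = (3, 3, 3, 4)
  P8 needs (1, 1, 3, 3) <= (3, 3, 3, 4) -> finishes; pool += (2, 1, 2, 1) = (5, 4, 5, 5)
  P3 needs (4, 3, 5, 4) <= (5, 4, 5, 5) -> finishes; pool += (1, 0, 1, 1) = (6, 4, 6, 6)
  P2 needs (5, 3, 1, 6) <= (6, 4, 6, 6) -> finishes; pool += (0, 2, 3, 0) = (6, 6, 9, 6)
  P6 needs (5, 5, 1, 6) <= (6, 6, 9, 6) -> finishes; pool += (0, 2, 1, 0) = (6, 8, 10, 6)
  P4 needs (6, 8, 8, 3) <= (6, 8, 10, 6) -> finishes; pool += (1, 3, 1, 2) = (7, 11, 11, 8)
(3) Exactly 1 of the possible complete orderings is a safe sequence.


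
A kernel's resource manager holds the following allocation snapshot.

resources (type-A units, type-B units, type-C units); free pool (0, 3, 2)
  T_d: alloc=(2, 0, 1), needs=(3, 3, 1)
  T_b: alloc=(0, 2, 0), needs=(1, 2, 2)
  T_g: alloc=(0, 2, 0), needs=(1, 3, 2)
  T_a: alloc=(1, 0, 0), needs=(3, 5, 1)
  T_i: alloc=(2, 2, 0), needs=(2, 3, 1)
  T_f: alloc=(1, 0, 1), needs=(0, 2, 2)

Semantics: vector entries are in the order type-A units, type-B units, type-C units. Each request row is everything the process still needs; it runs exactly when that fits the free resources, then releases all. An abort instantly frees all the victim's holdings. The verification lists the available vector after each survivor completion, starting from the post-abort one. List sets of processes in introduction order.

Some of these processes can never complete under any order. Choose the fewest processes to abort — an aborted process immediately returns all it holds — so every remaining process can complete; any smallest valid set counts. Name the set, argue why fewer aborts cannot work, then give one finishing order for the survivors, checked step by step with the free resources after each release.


Minimum abort set: T_d.
Key observation: no ordering could ever have run T_a before the abort of T_d; with (2, 0, 1) back in the pool it fits at step 3.
Minimality: the empty abort set fails — the state is deadlocked as it stands.
The survivors complete as T_g, T_f, T_a, T_i, T_b. Check, step by step (starting from the post-abort pool):
  pool = (2, 3, 3)
  run T_g (needs (1, 3, 2), free (2, 3, 3)); after release of (0, 2, 0) the pool is (2, 5, 3)
  run T_f (needs (0, 2, 2), free (2, 5, 3)); after release of (1, 0, 1) the pool is (3, 5, 4)
  run T_a (needs (3, 5, 1), free (3, 5, 4)); after release of (1, 0, 0) the pool is (4, 5, 4)
  run T_i (needs (2, 3, 1), free (4, 5, 4)); after release of (2, 2, 0) the pool is (6, 7, 4)
  run T_b (needs (1, 2, 2), free (6, 7, 4)); after release of (0, 2, 0) the pool is (6, 9, 4)


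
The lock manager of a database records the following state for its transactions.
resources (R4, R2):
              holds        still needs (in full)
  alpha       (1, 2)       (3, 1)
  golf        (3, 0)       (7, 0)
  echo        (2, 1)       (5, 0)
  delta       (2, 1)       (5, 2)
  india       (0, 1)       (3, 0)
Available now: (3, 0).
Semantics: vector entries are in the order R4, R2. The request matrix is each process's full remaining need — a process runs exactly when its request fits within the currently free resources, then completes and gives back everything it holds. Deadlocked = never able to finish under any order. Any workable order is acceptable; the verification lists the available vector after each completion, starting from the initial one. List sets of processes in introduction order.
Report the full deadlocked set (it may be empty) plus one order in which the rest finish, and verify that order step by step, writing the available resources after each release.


The deadlocked set is golf, echo and delta.
Key observation: the pool after india, alpha is (4, 3); every surviving request exceeds it in R4, so progress ends there.
One completion order for the rest: india, alpha. Check, step by step:
  pool = (3, 0)
  india: need (3, 0) fits (3, 0); releases (0, 1), pool now (3, 1)
  alpha: need (3, 1) fits (3, 1); releases (1, 2), pool now (4, 3)
None of the blocked processes ever fits:
  golf cannot run: need (7, 0) vs free (4, 3) (insufficient R4)
  echo cannot run: need (5, 0) vs free (4, 3) (insufficient R4)
  delta cannot run: need (5, 2) vs free (4, 3) (insufficient R4)
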